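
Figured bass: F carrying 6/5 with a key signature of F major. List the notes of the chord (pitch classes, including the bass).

F, A, C, D

The written figures 6/5 are shorthand for 6/5/3: the 3 is implied.
A third above F in this key is A.
A fifth above F in this key is C.
A sixth above F in this key is D.
Together with the bass F, this spells D minor seventh in first inversion.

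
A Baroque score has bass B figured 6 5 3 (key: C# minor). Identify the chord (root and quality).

The figures 6 5 3 indicate a seventh chord in first inversion.
In first inversion the root lies a sixth above the bass: a sixth above B in C# minor is G#.
The chord tones are B, D#, F#, G#, giving G# minor seventh.

G# minor seventh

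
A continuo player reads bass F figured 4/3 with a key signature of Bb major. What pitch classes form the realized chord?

F, A, Bb, D

The written figures 4/3 are shorthand for 6/4/3: the 6 is implied.
A third above F in this key is A.
A fourth above F in this key is Bb.
A sixth above F in this key is D.
Together with the bass F, this spells Bb major seventh in second inversion.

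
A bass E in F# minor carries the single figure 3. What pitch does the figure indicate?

Counting 2 letter steps above E lands on G; in F# minor, that letter is G#.

G#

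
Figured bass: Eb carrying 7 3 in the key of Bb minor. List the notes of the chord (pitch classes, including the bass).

Eb, Gb, Bb, Db

The written figures 7 3 are shorthand for 7/5/3: the 5 is implied.
A third above Eb in this key is Gb.
A fifth above Eb in this key is Bb.
A seventh above Eb in this key is Db.
Together with the bass Eb, this spells Eb minor seventh in root position.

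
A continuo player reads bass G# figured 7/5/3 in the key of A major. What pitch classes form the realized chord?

A third above G# in this key is B.
A fifth above G# in this key is D.
A seventh above G# in this key is F#.
Together with the bass G#, this spells G# half-diminished seventh in root position.

G#, B, D, F#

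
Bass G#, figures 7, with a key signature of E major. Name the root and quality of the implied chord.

G# minor seventh

The figures 7 indicate a seventh chord in root position.
In root position the bass is the root, so the root is G#.
The chord tones are G#, B, D#, F#, giving G# minor seventh.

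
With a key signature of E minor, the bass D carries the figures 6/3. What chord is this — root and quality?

B minor

The figures 6/3 indicate a triad in first inversion.
In first inversion the root lies a sixth above the bass: a sixth above D in E minor is B.
The chord tones are D, F#, B, giving B minor.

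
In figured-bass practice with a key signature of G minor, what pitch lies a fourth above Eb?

Counting 3 letter steps above Eb lands on A; in G minor, that letter is A.

A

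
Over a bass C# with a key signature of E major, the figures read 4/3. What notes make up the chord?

The written figures 4/3 are shorthand for 6/4/3: the 6 is implied.
A third above C# in this key is E.
A fourth above C# in this key is F#.
A sixth above C# in this key is A.
Together with the bass C#, this spells F# minor seventh in second inversion.

C#, E, F#, A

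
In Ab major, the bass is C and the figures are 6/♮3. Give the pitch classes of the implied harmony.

C, E, Ab

A third above C in this key is Eb, made natural (E) by the ♮ figure.
A sixth above C in this key is Ab.
Together with the bass C, this spells Ab augmented in first inversion.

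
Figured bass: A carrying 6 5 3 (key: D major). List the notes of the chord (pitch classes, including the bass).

A, C#, E, F#

A third above A in this key is C#.
A fifth above A in this key is E.
A sixth above A in this key is F#.
Together with the bass A, this spells F# minor seventh in first inversion.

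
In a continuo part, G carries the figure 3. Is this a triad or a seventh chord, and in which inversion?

3 is shorthand for 5/3.
Intervals of 5/3 above the bass form a triad; the bass is the root, so this is root position.

triad, root position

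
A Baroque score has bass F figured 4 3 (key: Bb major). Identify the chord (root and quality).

The figures 4 3 indicate a seventh chord in second inversion.
In second inversion the root lies a fourth above the bass: a fourth above F in Bb major is Bb.
The chord tones are F, A, Bb, D, giving Bb major seventh.

Bb major seventh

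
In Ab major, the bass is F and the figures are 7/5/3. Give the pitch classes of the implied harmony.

A third above F in this key is Ab.
A fifth above F in this key is C.
A seventh above F in this key is Eb.
Together with the bass F, this spells F minor seventh in root position.

F, Ab, C, Eb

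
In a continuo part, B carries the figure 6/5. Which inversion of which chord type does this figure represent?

6/5 is shorthand for 6/5/3.
Intervals of 6/5/3 above the bass form a seventh chord; the bass is the third, so this is first inversion.

seventh chord, first inversion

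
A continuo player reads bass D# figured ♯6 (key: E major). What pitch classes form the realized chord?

The written figures ♯6 are shorthand for 6/3: the 3 is implied.
A third above D# in this key is F#.
A sixth above D# in this key is B, raised to B# by the sharp.
Together with the bass D#, this spells B# diminished in first inversion.

D#, F#, B#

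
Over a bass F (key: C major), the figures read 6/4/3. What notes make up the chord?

F, A, B, D

A third above F in this key is A.
A fourth above F in this key is B.
A sixth above F in this key is D.
Together with the bass F, this spells B half-diminished seventh in second inversion.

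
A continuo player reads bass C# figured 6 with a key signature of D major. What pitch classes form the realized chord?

C#, E, A

The written figures 6 are shorthand for 6/3: the 3 is implied.
A third above C# in this key is E.
A sixth above C# in this key is A.
Together with the bass C#, this spells A major in first inversion.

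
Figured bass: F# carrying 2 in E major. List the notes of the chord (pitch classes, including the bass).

The written figures 2 are shorthand for 6/4/2: the 6/4 are implied.
A second above F# in this key is G#.
A fourth above F# in this key is B.
A sixth above F# in this key is D#.
Together with the bass F#, this spells G# minor seventh in third inversion.

F#, G#, B, D#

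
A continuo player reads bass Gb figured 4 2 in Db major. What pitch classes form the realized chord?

Gb, Ab, C, Eb

The written figures 4 2 are shorthand for 6/4/2: the 6 is implied.
A second above Gb in this key is Ab.
A fourth above Gb in this key is C.
A sixth above Gb in this key is Eb.
Together with the bass Gb, this spells Ab dominant seventh in third inversion.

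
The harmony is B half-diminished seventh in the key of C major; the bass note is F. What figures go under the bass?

F is the fifth of B half-diminished seventh, so the chord is in second inversion.
A seventh chord in second inversion is figured 6/4/3, conventionally abbreviated 4/3.

4/3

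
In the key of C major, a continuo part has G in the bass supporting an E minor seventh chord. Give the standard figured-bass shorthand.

6/5

G is the third of E minor seventh, so the chord is in first inversion.
A seventh chord in first inversion is figured 6/5/3, conventionally abbreviated 6/5.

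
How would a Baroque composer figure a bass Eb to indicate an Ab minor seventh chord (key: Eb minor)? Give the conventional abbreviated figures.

4/3

Eb is the fifth of Ab minor seventh, so the chord is in second inversion.
A seventh chord in second inversion is figured 6/4/3, conventionally abbreviated 4/3.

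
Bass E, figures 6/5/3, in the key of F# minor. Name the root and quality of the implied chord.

The figures 6/5/3 indicate a seventh chord in first inversion.
In first inversion the root lies a sixth above the bass: a sixth above E in F# minor is C#.
The chord tones are E, G#, B, C#, giving C# minor seventh.

C# minor seventh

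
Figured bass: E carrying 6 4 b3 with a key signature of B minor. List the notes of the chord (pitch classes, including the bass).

A third above E in this key is G, lowered to Gb by the flat.
A fourth above E in this key is A.
A sixth above E in this key is C#.

E, Gb, A, C#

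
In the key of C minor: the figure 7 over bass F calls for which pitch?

Eb

Counting 6 letter steps above F lands on E; in C minor, that letter is Eb.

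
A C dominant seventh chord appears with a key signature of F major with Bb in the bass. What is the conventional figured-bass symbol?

Bb is the seventh of C dominant seventh, so the chord is in third inversion.
A seventh chord in third inversion is figured 6/4/2, conventionally abbreviated 4/2.

4/2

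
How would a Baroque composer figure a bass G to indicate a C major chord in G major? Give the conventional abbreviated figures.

G is the fifth of C major, so the chord is in second inversion.
A triad in second inversion is figured 6/4, conventionally abbreviated 6/4.

6/4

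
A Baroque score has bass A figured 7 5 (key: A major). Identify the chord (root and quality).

The figures 7 5 indicate a seventh chord in root position.
In root position the bass is the root, so the root is A.
The chord tones are A, C#, E, G#, giving A major seventh.

A major seventh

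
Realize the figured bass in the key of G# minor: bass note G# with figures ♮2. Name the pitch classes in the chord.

The written figures ♮2 are shorthand for 6/4/2: the 6/4 are implied.
A second above G# in this key is A#, made natural (A) by the ♮ figure.
A fourth above G# in this key is C#.
A sixth above G# in this key is E.
Together with the bass G#, this spells A major seventh in third inversion.

G#, A, C#, E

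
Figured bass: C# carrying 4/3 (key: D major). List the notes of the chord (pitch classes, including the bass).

C#, E, F#, A

The written figures 4/3 are shorthand for 6/4/3: the 6 is implied.
A third above C# in this key is E.
A fourth above C# in this key is F#.
A sixth above C# in this key is A.
Together with the bass C#, this spells F# minor seventh in second inversion.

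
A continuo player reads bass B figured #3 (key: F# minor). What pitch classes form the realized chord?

The written figures #3 are shorthand for 5/3: the 5 is implied.
A third above B in this key is D, raised to D# by the sharp.
A fifth above B in this key is F#.
Together with the bass B, this spells B major in root position.

B, D#, F#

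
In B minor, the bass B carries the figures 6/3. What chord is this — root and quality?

The figures 6/3 indicate a triad in first inversion.
In first inversion the root lies a sixth above the bass: a sixth above B in B minor is G.
The chord tones are B, D, G, giving G major.

G major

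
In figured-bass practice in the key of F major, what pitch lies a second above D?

Counting 1 letter step above D lands on E; in F major, that letter is E.

E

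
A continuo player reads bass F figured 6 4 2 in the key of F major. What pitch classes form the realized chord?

A second above F in this key is G.
A fourth above F in this key is Bb.
A sixth above F in this key is D.
Together with the bass F, this spells G minor seventh in third inversion.

F, G, Bb, D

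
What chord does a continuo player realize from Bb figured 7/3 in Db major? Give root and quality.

Bb minor seventh

The figures 7/3 indicate a seventh chord in root position.
In root position the bass is the root, so the root is Bb.
The chord tones are Bb, Db, F, Ab, giving Bb minor seventh.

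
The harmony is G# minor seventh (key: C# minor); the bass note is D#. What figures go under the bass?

D# is the fifth of G# minor seventh, so the chord is in second inversion.
A seventh chord in second inversion is figured 6/4/3, conventionally abbreviated 4/3.

4/3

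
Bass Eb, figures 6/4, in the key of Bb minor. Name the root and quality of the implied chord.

Ab major

The figures 6/4 indicate a triad in second inversion.
In second inversion the root lies a fourth above the bass: a fourth above Eb in Bb minor is Ab.
The chord tones are Eb, Ab, C, giving Ab major.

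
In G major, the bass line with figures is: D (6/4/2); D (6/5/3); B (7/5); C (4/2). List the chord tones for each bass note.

D (6/4/2): D, E, G, B.
D (6/5/3): D, F#, A, B.
B (7/5/3): B, D, F#, A.
C (6/4/2): C, D, F#, A.

D, E, G, B | D, F#, A, B | B, D, F#, A | C, D, F#, A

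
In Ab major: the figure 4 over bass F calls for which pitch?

Counting 3 letter steps above F lands on B; in Ab major, that letter is Bb.

Bb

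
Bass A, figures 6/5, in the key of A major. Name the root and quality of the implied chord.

F# minor seventh

The figures 6/5 indicate a seventh chord in first inversion.
In first inversion the root lies a sixth above the bass: a sixth above A in A major is F#.
The chord tones are A, C#, E, F#, giving F# minor seventh.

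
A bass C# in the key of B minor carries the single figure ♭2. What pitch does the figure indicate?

Counting 1 letter step above C# lands on D; in B minor, that letter is D.
The b2 figure lowers it a semitone, giving Db.

Db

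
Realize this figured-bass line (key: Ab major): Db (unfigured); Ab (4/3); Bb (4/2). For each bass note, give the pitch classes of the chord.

Db, F, Ab | Ab, C, Db, F | Bb, C, Eb, G

Db (5/3): Db, F, Ab.
Ab (6/4/3): Ab, C, Db, F.
Bb (6/4/2): Bb, C, Eb, G.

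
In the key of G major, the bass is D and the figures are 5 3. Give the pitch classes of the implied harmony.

D, F#, A

A third above D in this key is F#.
A fifth above D in this key is A.
Together with the bass D, this spells D major in root position.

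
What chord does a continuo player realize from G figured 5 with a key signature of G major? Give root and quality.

G major

The figures 5 indicate a triad in root position.
In root position the bass is the root, so the root is G.
The chord tones are G, B, D, giving G major.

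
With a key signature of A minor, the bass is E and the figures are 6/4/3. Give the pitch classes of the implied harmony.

A third above E in this key is G.
A fourth above E in this key is A.
A sixth above E in this key is C.
Together with the bass E, this spells A minor seventh in second inversion.

E, G, A, C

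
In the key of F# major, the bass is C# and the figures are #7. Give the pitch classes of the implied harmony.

The written figures #7 are shorthand for 7/5/3: the 5/3 are implied.
A third above C# in this key is E#.
A fifth above C# in this key is G#.
A seventh above C# in this key is B, raised to B# by the sharp.
Together with the bass C#, this spells C# major seventh in root position.

C#, E#, G#, B#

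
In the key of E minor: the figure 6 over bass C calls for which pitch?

A

Counting 5 letter steps above C lands on A; in E minor, that letter is A.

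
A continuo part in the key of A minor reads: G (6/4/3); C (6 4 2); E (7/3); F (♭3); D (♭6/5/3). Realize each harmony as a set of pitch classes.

G (6/4/3): G, B, C, E.
C (6/4/2): C, D, F, A.
E (7/5/3): E, G, B, D.
F (5/b3): F, Ab, C.
D (b6/5/3): D, F, A, Bb.

G, B, C, E | C, D, F, A | E, G, B, D | F, Ab, C | D, F, A, Bb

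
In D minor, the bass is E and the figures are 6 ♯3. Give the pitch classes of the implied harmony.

E, G#, C

A third above E in this key is G, raised to G# by the sharp.
A sixth above E in this key is C.
Together with the bass E, this spells C augmented in first inversion.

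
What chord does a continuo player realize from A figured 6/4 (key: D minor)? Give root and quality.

D minor

The figures 6/4 indicate a triad in second inversion.
In second inversion the root lies a fourth above the bass: a fourth above A in D minor is D.
The chord tones are A, D, F, giving D minor.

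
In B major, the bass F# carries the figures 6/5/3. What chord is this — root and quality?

The figures 6/5/3 indicate a seventh chord in first inversion.
In first inversion the root lies a sixth above the bass: a sixth above F# in B major is D#.
The chord tones are F#, A#, C#, D#, giving D# minor seventh.

D# minor seventh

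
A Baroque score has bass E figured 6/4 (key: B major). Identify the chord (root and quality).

The figures 6/4 indicate a triad in second inversion.
In second inversion the root lies a fourth above the bass: a fourth above E in B major is A#.
The chord tones are E, A#, C#, giving A# diminished.

A# diminished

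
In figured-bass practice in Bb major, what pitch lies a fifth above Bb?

Counting 4 letter steps above Bb lands on F; in Bb major, that letter is F.

F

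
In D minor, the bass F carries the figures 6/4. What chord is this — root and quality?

Bb major

The figures 6/4 indicate a triad in second inversion.
In second inversion the root lies a fourth above the bass: a fourth above F in D minor is Bb.
The chord tones are F, Bb, D, giving Bb major.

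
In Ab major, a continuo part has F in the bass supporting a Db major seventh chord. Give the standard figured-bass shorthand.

F is the third of Db major seventh, so the chord is in first inversion.
A seventh chord in first inversion is figured 6/5/3, conventionally abbreviated 6/5.

6/5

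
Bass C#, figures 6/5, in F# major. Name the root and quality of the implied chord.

A# minor seventh

The figures 6/5 indicate a seventh chord in first inversion.
In first inversion the root lies a sixth above the bass: a sixth above C# in F# major is A#.
The chord tones are C#, E#, G#, A#, giving A# minor seventh.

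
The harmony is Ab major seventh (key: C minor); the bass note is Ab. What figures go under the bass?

Ab is the root of Ab major seventh, so the chord is in root position.
A seventh chord in root position is figured 7/5/3, conventionally abbreviated 7.

7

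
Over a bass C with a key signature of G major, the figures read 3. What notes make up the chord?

The written figures 3 are shorthand for 5/3: the 5 is implied.
A third above C in this key is E.
A fifth above C in this key is G.
Together with the bass C, this spells C major in root position.

C, E, G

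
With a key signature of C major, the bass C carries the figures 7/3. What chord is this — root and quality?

C major seventh

The figures 7/3 indicate a seventh chord in root position.
In root position the bass is the root, so the root is C.
The chord tones are C, E, G, B, giving C major seventh.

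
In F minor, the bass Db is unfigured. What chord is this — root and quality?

An unfigured bass indicates a triad in root position.
In root position the bass is the root, so the root is Db.
The chord tones are Db, F, Ab, giving Db major.

Db major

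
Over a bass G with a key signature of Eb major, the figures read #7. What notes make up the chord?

G, Bb, D, F#

The written figures #7 are shorthand for 7/5/3: the 5/3 are implied.
A third above G in this key is Bb.
A fifth above G in this key is D.
A seventh above G in this key is F, raised to F# by the sharp.
Together with the bass G, this spells G minor-major seventh in root position.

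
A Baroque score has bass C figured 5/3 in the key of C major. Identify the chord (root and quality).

The figures 5/3 indicate a triad in root position.
In root position the bass is the root, so the root is C.
The chord tones are C, E, G, giving C major.

C major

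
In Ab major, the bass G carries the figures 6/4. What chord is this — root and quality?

C minor

The figures 6/4 indicate a triad in second inversion.
In second inversion the root lies a fourth above the bass: a fourth above G in Ab major is C.
The chord tones are G, C, Eb, giving C minor.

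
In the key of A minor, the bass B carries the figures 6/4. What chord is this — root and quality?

The figures 6/4 indicate a triad in second inversion.
In second inversion the root lies a fourth above the bass: a fourth above B in A minor is E.
The chord tones are B, E, G, giving E minor.

E minor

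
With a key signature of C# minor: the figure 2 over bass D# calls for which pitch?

E

Counting 1 letter step above D# lands on E; in C# minor, that letter is E.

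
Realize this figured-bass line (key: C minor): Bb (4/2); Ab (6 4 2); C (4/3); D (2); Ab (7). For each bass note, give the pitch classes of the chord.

Bb, C, Eb, G | Ab, Bb, D, F | C, Eb, F, Ab | D, Eb, G, Bb | Ab, C, Eb, G

Bb (6/4/2): Bb, C, Eb, G.
Ab (6/4/2): Ab, Bb, D, F.
C (6/4/3): C, Eb, F, Ab.
D (6/4/2): D, Eb, G, Bb.
Ab (7/5/3): Ab, C, Eb, G.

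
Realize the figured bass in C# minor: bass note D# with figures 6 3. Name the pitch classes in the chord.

D#, F#, B

A third above D# in this key is F#.
A sixth above D# in this key is B.
Together with the bass D#, this spells B major in first inversion.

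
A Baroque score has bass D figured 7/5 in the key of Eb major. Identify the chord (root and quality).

The figures 7/5 indicate a seventh chord in root position.
In root position the bass is the root, so the root is D.
The chord tones are D, F, Ab, C, giving D half-diminished seventh.

D half-diminished seventh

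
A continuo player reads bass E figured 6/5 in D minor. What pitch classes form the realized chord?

The written figures 6/5 are shorthand for 6/5/3: the 3 is implied.
A third above E in this key is G.
A fifth above E in this key is Bb.
A sixth above E in this key is C.
Together with the bass E, this spells C dominant seventh in first inversion.

E, G, Bb, C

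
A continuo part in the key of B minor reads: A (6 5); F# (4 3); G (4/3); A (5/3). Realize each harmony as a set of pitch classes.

A, C#, E, F# | F#, A, B, D | G, B, C#, E | A, C#, E

A (6/5/3): A, C#, E, F#.
F# (6/4/3): F#, A, B, D.
G (6/4/3): G, B, C#, E.
A (5/3): A, C#, E.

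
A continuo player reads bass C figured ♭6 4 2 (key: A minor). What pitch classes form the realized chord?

C, D, F, Ab

A second above C in this key is D.
A fourth above C in this key is F.
A sixth above C in this key is A, lowered to Ab by the flat.
Together with the bass C, this spells D half-diminished seventh in third inversion.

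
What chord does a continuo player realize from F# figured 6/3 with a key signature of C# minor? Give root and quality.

The figures 6/3 indicate a triad in first inversion.
In first inversion the root lies a sixth above the bass: a sixth above F# in C# minor is D#.
The chord tones are F#, A, D#, giving D# diminished.

D# diminished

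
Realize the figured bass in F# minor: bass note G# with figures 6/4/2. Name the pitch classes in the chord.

A second above G# in this key is A.
A fourth above G# in this key is C#.
A sixth above G# in this key is E.
Together with the bass G#, this spells A major seventh in third inversion.

G#, A, C#, E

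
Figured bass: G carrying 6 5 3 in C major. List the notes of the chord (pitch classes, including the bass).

A third above G in this key is B.
A fifth above G in this key is D.
A sixth above G in this key is E.
Together with the bass G, this spells E minor seventh in first inversion.

G, B, D, E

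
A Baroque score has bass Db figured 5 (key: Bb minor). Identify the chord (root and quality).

The figures 5 indicate a triad in root position.
In root position the bass is the root, so the root is Db.
The chord tones are Db, F, Ab, giving Db major.

Db major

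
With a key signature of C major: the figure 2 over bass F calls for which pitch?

G

Counting 1 letter step above F lands on G; in C major, that letter is G.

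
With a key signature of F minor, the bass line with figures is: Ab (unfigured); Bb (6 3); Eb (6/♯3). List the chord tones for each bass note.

Ab (5/3): Ab, C, Eb.
Bb (6/3): Bb, Db, G.
Eb (6/#3): Eb, G#, C.

Ab, C, Eb | Bb, Db, G | Eb, G#, C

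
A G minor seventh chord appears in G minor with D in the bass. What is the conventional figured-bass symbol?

4/3

D is the fifth of G minor seventh, so the chord is in second inversion.
A seventh chord in second inversion is figured 6/4/3, conventionally abbreviated 4/3.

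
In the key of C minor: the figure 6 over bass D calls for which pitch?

Bb

Counting 5 letter steps above D lands on B; in C minor, that letter is Bb.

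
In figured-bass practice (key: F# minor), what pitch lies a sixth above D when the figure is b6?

Counting 5 letter steps above D lands on B; in F# minor, that letter is B.
The b6 figure lowers it a semitone, giving Bb.

Bb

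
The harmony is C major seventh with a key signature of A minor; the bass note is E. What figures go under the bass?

E is the third of C major seventh, so the chord is in first inversion.
A seventh chord in first inversion is figured 6/5/3, conventionally abbreviated 6/5.

6/5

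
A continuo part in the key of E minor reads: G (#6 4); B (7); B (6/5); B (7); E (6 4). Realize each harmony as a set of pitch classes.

G (#6/4): G, C, E#.
B (7/5/3): B, D, F#, A.
B (6/5/3): B, D, F#, G.
B (7/5/3): B, D, F#, A.
E (6/4): E, A, C.

G, C, E# | B, D, F#, A | B, D, F#, G | B, D, F#, A | E, A, C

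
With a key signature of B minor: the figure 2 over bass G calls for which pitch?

A

Counting 1 letter step above G lands on A; in B minor, that letter is A.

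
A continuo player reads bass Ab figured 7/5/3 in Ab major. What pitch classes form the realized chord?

A third above Ab in this key is C.
A fifth above Ab in this key is Eb.
A seventh above Ab in this key is G.
Together with the bass Ab, this spells Ab major seventh in root position.

Ab, C, Eb, G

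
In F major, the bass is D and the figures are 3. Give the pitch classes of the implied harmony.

The written figures 3 are shorthand for 5/3: the 5 is implied.
A third above D in this key is F.
A fifth above D in this key is A.
Together with the bass D, this spells D minor in root position.

D, F, A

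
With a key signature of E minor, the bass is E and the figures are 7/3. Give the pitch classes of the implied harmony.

The written figures 7/3 are shorthand for 7/5/3: the 5 is implied.
A third above E in this key is G.
A fifth above E in this key is B.
A seventh above E in this key is D.
Together with the bass E, this spells E minor seventh in root position.

E, G, B, D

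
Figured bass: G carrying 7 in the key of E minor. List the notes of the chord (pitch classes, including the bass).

G, B, D, F#

The written figures 7 are shorthand for 7/5/3: the 5/3 are implied.
A third above G in this key is B.
A fifth above G in this key is D.
A seventh above G in this key is F#.
Together with the bass G, this spells G major seventh in root position.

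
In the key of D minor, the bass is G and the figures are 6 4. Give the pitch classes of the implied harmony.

G, C, E

A fourth above G in this key is C.
A sixth above G in this key is E.
Together with the bass G, this spells C major in second inversion.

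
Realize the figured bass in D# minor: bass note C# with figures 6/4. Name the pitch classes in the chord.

C#, F#, A#

A fourth above C# in this key is F#.
A sixth above C# in this key is A#.
Together with the bass C#, this spells F# major in second inversion.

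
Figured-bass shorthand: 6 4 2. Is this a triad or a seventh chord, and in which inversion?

seventh chord, third inversion

Intervals of 6/4/2 above the bass form a seventh chord; the bass is the seventh, so this is third inversion.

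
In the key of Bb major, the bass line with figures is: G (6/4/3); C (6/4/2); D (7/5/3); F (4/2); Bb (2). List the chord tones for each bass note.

G, Bb, C, Eb | C, D, F, A | D, F, A, C | F, G, Bb, D | Bb, C, Eb, G

G (6/4/3): G, Bb, C, Eb.
C (6/4/2): C, D, F, A.
D (7/5/3): D, F, A, C.
F (6/4/2): F, G, Bb, D.
Bb (6/4/2): Bb, C, Eb, G.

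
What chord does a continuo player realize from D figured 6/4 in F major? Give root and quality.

The figures 6/4 indicate a triad in second inversion.
In second inversion the root lies a fourth above the bass: a fourth above D in F major is G.
The chord tones are D, G, Bb, giving G minor.

G minor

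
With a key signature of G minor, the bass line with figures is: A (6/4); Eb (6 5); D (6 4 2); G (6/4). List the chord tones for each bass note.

A, D, F | Eb, G, Bb, C | D, Eb, G, Bb | G, C, Eb

A (6/4): A, D, F.
Eb (6/5/3): Eb, G, Bb, C.
D (6/4/2): D, Eb, G, Bb.
G (6/4): G, C, Eb.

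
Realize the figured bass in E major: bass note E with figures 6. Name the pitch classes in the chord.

E, G#, C#

The written figures 6 are shorthand for 6/3: the 3 is implied.
A third above E in this key is G#.
A sixth above E in this key is C#.
Together with the bass E, this spells C# minor in first inversion.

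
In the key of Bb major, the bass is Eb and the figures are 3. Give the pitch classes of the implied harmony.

The written figures 3 are shorthand for 5/3: the 5 is implied.
A third above Eb in this key is G.
A fifth above Eb in this key is Bb.
Together with the bass Eb, this spells Eb major in root position.

Eb, G, Bb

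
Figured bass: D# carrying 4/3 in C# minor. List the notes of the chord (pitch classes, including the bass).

D#, F#, G#, B

The written figures 4/3 are shorthand for 6/4/3: the 6 is implied.
A third above D# in this key is F#.
A fourth above D# in this key is G#.
A sixth above D# in this key is B.
Together with the bass D#, this spells G# minor seventh in second inversion.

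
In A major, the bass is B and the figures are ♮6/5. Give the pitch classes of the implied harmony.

The written figures ♮6/5 are shorthand for 6/5/3: the 3 is implied.
A third above B in this key is D.
A fifth above B in this key is F#.
A sixth above B in this key is G#, made natural (G) by the ♮ figure.
Together with the bass B, this spells G major seventh in first inversion.

B, D, F#, G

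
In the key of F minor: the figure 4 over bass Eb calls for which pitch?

Counting 3 letter steps above Eb lands on A; in F minor, that letter is Ab.

Ab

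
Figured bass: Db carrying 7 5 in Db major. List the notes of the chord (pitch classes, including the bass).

The written figures 7 5 are shorthand for 7/5/3: the 3 is implied.
A third above Db in this key is F.
A fifth above Db in this key is Ab.
A seventh above Db in this key is C.
Together with the bass Db, this spells Db major seventh in root position.

Db, F, Ab, C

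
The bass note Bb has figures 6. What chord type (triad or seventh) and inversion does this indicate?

6 is shorthand for 6/3.
Intervals of 6/3 above the bass form a triad; the bass is the third, so this is first inversion.

triad, first inversion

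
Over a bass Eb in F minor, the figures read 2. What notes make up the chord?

The written figures 2 are shorthand for 6/4/2: the 6/4 are implied.
A second above Eb in this key is F.
A fourth above Eb in this key is Ab.
A sixth above Eb in this key is C.
Together with the bass Eb, this spells F minor seventh in third inversion.

Eb, F, Ab, C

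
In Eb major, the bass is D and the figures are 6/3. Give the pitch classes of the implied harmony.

D, F, Bb

A third above D in this key is F.
A sixth above D in this key is Bb.
Together with the bass D, this spells Bb major in first inversion.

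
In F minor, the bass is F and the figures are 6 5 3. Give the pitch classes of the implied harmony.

A third above F in this key is Ab.
A fifth above F in this key is C.
A sixth above F in this key is Db.
Together with the bass F, this spells Db major seventh in first inversion.

F, Ab, C, Db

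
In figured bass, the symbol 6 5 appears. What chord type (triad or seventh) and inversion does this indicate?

seventh chord, first inversion

6 5 is shorthand for 6/5/3.
Intervals of 6/5/3 above the bass form a seventh chord; the bass is the third, so this is first inversion.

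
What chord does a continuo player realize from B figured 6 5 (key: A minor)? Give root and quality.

The figures 6 5 indicate a seventh chord in first inversion.
In first inversion the root lies a sixth above the bass: a sixth above B in A minor is G.
The chord tones are B, D, F, G, giving G dominant seventh.

G dominant seventh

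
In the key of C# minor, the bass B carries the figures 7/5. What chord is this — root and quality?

B dominant seventh

The figures 7/5 indicate a seventh chord in root position.
In root position the bass is the root, so the root is B.
The chord tones are B, D#, F#, A, giving B dominant seventh.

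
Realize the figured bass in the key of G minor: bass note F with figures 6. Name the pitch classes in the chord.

The written figures 6 are shorthand for 6/3: the 3 is implied.
A third above F in this key is A.
A sixth above F in this key is D.
Together with the bass F, this spells D minor in first inversion.

F, A, D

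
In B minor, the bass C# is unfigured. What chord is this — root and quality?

An unfigured bass indicates a triad in root position.
In root position the bass is the root, so the root is C#.
The chord tones are C#, E, G, giving C# diminished.

C# diminished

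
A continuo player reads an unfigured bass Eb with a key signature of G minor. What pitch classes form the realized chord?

An unfigured bass implies 5/3.
A third above Eb in this key is G.
A fifth above Eb in this key is Bb.
Together with the bass Eb, this spells Eb major in root position.

Eb, G, Bb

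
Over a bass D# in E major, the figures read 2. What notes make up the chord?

The written figures 2 are shorthand for 6/4/2: the 6/4 are implied.
A second above D# in this key is E.
A fourth above D# in this key is G#.
A sixth above D# in this key is B.
Together with the bass D#, this spells E major seventh in third inversion.

D#, E, G#, B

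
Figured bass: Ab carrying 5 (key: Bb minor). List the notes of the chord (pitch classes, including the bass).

The written figures 5 are shorthand for 5/3: the 3 is implied.
A third above Ab in this key is C.
A fifth above Ab in this key is Eb.
Together with the bass Ab, this spells Ab major in root position.

Ab, C, Eb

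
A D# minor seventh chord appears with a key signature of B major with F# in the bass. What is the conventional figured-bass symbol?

F# is the third of D# minor seventh, so the chord is in first inversion.
A seventh chord in first inversion is figured 6/5/3, conventionally abbreviated 6/5.

6/5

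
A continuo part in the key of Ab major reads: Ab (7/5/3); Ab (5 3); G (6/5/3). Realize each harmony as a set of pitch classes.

Ab, C, Eb, G | Ab, C, Eb | G, Bb, Db, Eb

Ab (7/5/3): Ab, C, Eb, G.
Ab (5/3): Ab, C, Eb.
G (6/5/3): G, Bb, Db, Eb.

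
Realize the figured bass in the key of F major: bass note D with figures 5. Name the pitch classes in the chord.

The written figures 5 are shorthand for 5/3: the 3 is implied.
A third above D in this key is F.
A fifth above D in this key is A.
Together with the bass D, this spells D minor in root position.

D, F, A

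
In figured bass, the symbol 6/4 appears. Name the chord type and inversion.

triad, second inversion

Intervals of 6/4 above the bass form a triad; the bass is the fifth, so this is second inversion.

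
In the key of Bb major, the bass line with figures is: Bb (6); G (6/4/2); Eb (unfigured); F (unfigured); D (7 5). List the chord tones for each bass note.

Bb, D, G | G, A, C, Eb | Eb, G, Bb | F, A, C | D, F, A, C

Bb (6/3): Bb, D, G.
G (6/4/2): G, A, C, Eb.
Eb (5/3): Eb, G, Bb.
F (5/3): F, A, C.
D (7/5/3): D, F, A, C.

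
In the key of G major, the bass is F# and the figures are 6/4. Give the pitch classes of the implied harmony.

A fourth above F# in this key is B.
A sixth above F# in this key is D.
Together with the bass F#, this spells B minor in second inversion.

F#, B, D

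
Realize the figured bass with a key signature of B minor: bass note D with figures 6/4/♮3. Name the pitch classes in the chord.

A third above D in this key is F#, made natural (F) by the ♮ figure.
A fourth above D in this key is G.
A sixth above D in this key is B.
Together with the bass D, this spells G dominant seventh in second inversion.

D, F, G, B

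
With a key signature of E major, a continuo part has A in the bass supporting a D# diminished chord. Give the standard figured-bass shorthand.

A is the fifth of D# diminished, so the chord is in second inversion.
A triad in second inversion is figured 6/4, conventionally abbreviated 6/4.

6/4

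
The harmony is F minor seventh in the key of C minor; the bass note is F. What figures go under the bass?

7

F is the root of F minor seventh, so the chord is in root position.
A seventh chord in root position is figured 7/5/3, conventionally abbreviated 7.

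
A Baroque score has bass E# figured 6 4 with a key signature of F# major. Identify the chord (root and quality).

A# minor

The figures 6 4 indicate a triad in second inversion.
In second inversion the root lies a fourth above the bass: a fourth above E# in F# major is A#.
The chord tones are E#, A#, C#, giving A# minor.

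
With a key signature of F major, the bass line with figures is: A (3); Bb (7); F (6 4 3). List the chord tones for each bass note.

A (5/3): A, C, E.
Bb (7/5/3): Bb, D, F, A.
F (6/4/3): F, A, Bb, D.

A, C, E | Bb, D, F, A | F, A, Bb, D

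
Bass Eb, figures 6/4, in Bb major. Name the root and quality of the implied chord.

The figures 6/4 indicate a triad in second inversion.
In second inversion the root lies a fourth above the bass: a fourth above Eb in Bb major is A.
The chord tones are Eb, A, C, giving A diminished.

A diminished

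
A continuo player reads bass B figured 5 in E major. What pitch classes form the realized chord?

B, D#, F#

The written figures 5 are shorthand for 5/3: the 3 is implied.
A third above B in this key is D#.
A fifth above B in this key is F#.
Together with the bass B, this spells B major in root position.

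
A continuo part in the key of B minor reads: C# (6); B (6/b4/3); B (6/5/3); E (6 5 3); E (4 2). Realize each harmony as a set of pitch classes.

C# (6/3): C#, E, A.
B (6/b4/3): B, D, Eb, G.
B (6/5/3): B, D, F#, G.
E (6/5/3): E, G, B, C#.
E (6/4/2): E, F#, A, C#.

C#, E, A | B, D, Eb, G | B, D, F#, G | E, G, B, C# | E, F#, A, C#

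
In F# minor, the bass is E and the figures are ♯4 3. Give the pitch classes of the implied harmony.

The written figures ♯4 3 are shorthand for 6/4/3: the 6 is implied.
A third above E in this key is G#.
A fourth above E in this key is A, raised to A# by the sharp.
A sixth above E in this key is C#.
Together with the bass E, this spells A# half-diminished seventh in second inversion.

E, G#, A#, C#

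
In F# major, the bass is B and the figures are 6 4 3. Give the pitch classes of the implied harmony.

A third above B in this key is D#.
A fourth above B in this key is E#.
A sixth above B in this key is G#.
Together with the bass B, this spells E# half-diminished seventh in second inversion.

B, D#, E#, G#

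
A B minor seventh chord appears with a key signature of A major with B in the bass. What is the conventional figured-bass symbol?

B is the root of B minor seventh, so the chord is in root position.
A seventh chord in root position is figured 7/5/3, conventionally abbreviated 7.

7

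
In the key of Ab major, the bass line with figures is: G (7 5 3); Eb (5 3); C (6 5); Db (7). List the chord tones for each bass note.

G, Bb, Db, F | Eb, G, Bb | C, Eb, G, Ab | Db, F, Ab, C

G (7/5/3): G, Bb, Db, F.
Eb (5/3): Eb, G, Bb.
C (6/5/3): C, Eb, G, Ab.
Db (7/5/3): Db, F, Ab, C.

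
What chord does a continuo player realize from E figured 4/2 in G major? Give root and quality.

F# half-diminished seventh

The figures 4/2 indicate a seventh chord in third inversion.
In third inversion the root lies a second above the bass: a second above E in G major is F#.
The chord tones are E, F#, A, C, giving F# half-diminished seventh.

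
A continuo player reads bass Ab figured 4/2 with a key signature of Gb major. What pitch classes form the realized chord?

Ab, Bb, Db, F

The written figures 4/2 are shorthand for 6/4/2: the 6 is implied.
A second above Ab in this key is Bb.
A fourth above Ab in this key is Db.
A sixth above Ab in this key is F.
Together with the bass Ab, this spells Bb minor seventh in third inversion.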